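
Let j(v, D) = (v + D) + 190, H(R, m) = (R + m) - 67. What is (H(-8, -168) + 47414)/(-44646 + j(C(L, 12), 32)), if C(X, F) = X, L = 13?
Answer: -47171/44411 ≈ -1.0621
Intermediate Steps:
H(R, m) = -67 + R + m
j(v, D) = 190 + D + v (j(v, D) = (D + v) + 190 = 190 + D + v)
(H(-8, -168) + 47414)/(-44646 + j(C(L, 12), 32)) = ((-67 - 8 - 168) + 47414)/(-44646 + (190 + 32 + 13)) = (-243 + 47414)/(-44646 + 235) = 47171/(-44411) = 47171*(-1/44411) = -47171/44411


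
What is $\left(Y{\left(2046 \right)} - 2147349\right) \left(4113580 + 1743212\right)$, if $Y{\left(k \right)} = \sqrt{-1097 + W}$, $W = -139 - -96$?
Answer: $-12576576444408 + 11713584 i \sqrt{285} \approx -1.2577 \cdot 10^{13} + 1.9775 \cdot 10^{8} i$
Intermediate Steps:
$W = -43$ ($W = -139 + 96 = -43$)
$Y{\left(k \right)} = 2 i \sqrt{285}$ ($Y{\left(k \right)} = \sqrt{-1097 - 43} = \sqrt{-1140} = 2 i \sqrt{285}$)
$\left(Y{\left(2046 \right)} - 2147349\right) \left(4113580 + 1743212\right) = \left(2 i \sqrt{285} - 2147349\right) \left(4113580 + 1743212\right) = \left(-2147349 + 2 i \sqrt{285}\right) 5856792 = -12576576444408 + 11713584 i \sqrt{285}$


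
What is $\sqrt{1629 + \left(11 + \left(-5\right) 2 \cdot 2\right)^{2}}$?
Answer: $3 \sqrt{190} \approx 41.352$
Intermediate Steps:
$\sqrt{1629 + \left(11 + \left(-5\right) 2 \cdot 2\right)^{2}} = \sqrt{1629 + \left(11 - 20\right)^{2}} = \sqrt{1629 + \left(-9\right)^{2}} = \sqrt{1629 + 81} = \sqrt{1710} = 3 \sqrt{190}$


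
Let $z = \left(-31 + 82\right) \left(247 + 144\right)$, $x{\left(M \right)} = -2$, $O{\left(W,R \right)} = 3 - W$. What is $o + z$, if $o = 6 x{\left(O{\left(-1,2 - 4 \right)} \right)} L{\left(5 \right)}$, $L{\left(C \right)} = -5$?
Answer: $20001$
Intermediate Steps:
$o = 60$ ($o = 6 \left(-2\right) \left(-5\right) = \left(-12\right) \left(-5\right) = 60$)
$z = 19941$ ($z = 51 \cdot 391 = 19941$)
$o + z = 60 + 19941 = 20001$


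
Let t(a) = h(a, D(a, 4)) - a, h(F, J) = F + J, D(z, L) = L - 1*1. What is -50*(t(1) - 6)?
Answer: 150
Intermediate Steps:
D(z, L) = -1 + L (D(z, L) = L - 1 = -1 + L)
t(a) = 3 (t(a) = (a + (-1 + 4)) - a = (a + 3) - a = (3 + a) - a = 3)
-50*(t(1) - 6) = -50*(3 - 6) = -50*(-3) = 150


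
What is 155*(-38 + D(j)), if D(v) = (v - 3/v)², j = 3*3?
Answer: 51770/9 ≈ 5752.2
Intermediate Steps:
j = 9
155*(-38 + D(j)) = 155*(-38 + (-3 + 9²)²/9²) = 155*(-38 + (-3 + 81)²/81) = 155*(-38 + (1/81)*78²) = 155*(-38 + (1/81)*6084) = 155*(-38 + 676/9) = 155*(334/9) = 51770/9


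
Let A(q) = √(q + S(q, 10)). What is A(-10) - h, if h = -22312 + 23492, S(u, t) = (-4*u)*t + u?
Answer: -1180 + 2*√95 ≈ -1160.5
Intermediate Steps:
S(u, t) = u - 4*t*u (S(u, t) = -4*t*u + u = u - 4*t*u)
A(q) = √38*√(-q) (A(q) = √(q + q*(1 - 4*10)) = √(q + q*(1 - 40)) = √(q + q*(-39)) = √(q - 39*q) = √(-38*q) = √38*√(-q))
h = 1180
A(-10) - h = √38*√(-1*(-10)) - 1*1180 = √38*√10 - 1180 = 2*√95 - 1180 = -1180 + 2*√95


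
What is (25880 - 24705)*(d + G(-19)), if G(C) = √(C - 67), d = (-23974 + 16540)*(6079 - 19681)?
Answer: 118812789900 + 1175*I*√86 ≈ 1.1881e+11 + 10897.0*I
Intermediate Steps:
d = 101117268 (d = -7434*(-13602) = 101117268)
G(C) = √(-67 + C)
(25880 - 24705)*(d + G(-19)) = (25880 - 24705)*(101117268 + √(-67 - 19)) = 1175*(101117268 + √(-86)) = 1175*(101117268 + I*√86) = 118812789900 + 1175*I*√86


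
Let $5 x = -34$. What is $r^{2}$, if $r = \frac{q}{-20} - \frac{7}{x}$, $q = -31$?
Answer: $\frac{769129}{115600} \approx 6.6534$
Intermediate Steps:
$x = - \frac{34}{5}$ ($x = \frac{1}{5} \left(-34\right) = - \frac{34}{5} \approx -6.8$)
$r = \frac{877}{340}$ ($r = - \frac{31}{-20} - \frac{7}{- \frac{34}{5}} = \left(-31\right) \left(- \frac{1}{20}\right) - - \frac{35}{34} = \frac{31}{20} + \frac{35}{34} = \frac{877}{340} \approx 2.5794$)
$r^{2} = \left(\frac{877}{340}\right)^{2} = \frac{769129}{115600}$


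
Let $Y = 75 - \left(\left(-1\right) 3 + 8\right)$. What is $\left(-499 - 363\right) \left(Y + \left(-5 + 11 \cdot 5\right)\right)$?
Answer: $-103440$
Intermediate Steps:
$Y = 70$ ($Y = 75 - \left(-3 + 8\right) = 75 - 5 = 70$)
$\left(-499 - 363\right) \left(Y + \left(-5 + 11 \cdot 5\right)\right) = \left(-499 - 363\right) \left(70 + \left(-5 + 11 \cdot 5\right)\right) = - 862 \left(70 + \left(-5 + 55\right)\right) = - 862 \left(70 + 50\right) = \left(-862\right) 120 = -103440$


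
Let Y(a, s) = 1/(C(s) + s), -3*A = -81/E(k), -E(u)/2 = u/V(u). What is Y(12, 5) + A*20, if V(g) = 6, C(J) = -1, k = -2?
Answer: 3241/4 ≈ 810.25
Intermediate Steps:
E(u) = -u/3 (E(u) = -2*u/6 = -u/3)
A = 81/2 (A = -(-27)/((-⅓*(-2))) = -(-27)/⅔ = -(-27)*3/2 = -⅓*(-243/2) = 81/2 ≈ 40.500)
Y(a, s) = 1/(-1 + s)
Y(12, 5) + A*20 = 1/(-1 + 5) + (81/2)*20 = 1/4 + 810 = ¼ + 810 = 3241/4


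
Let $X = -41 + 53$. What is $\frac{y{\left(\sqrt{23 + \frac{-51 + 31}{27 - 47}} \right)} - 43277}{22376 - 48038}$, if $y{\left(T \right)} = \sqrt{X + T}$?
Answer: $\frac{3329}{1974} - \frac{\sqrt{12 + 2 \sqrt{6}}}{25662} \approx 1.6863$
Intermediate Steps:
$X = 12$
$y{\left(T \right)} = \sqrt{12 + T}$
$\frac{y{\left(\sqrt{23 + \frac{-51 + 31}{27 - 47}} \right)} - 43277}{22376 - 48038} = \frac{\sqrt{12 + \sqrt{23 + \frac{-51 + 31}{27 - 47}}} - 43277}{22376 - 48038} = \frac{\sqrt{12 + \sqrt{23 - \frac{20}{-20}}} - 43277}{-25662} = \left(\sqrt{12 + \sqrt{23 - -1}} - 43277\right) \left(- \frac{1}{25662}\right) = \left(\sqrt{12 + \sqrt{23 + 1}} - 43277\right) \left(- \frac{1}{25662}\right) = \left(\sqrt{12 + \sqrt{24}} - 43277\right) \left(- \frac{1}{25662}\right) = \left(\sqrt{12 + 2 \sqrt{6}} - 43277\right) \left(- \frac{1}{25662}\right) = \left(-43277 + \sqrt{12 + 2 \sqrt{6}}\right) \left(- \frac{1}{25662}\right) = \frac{3329}{1974} - \frac{\sqrt{12 + 2 \sqrt{6}}}{25662}$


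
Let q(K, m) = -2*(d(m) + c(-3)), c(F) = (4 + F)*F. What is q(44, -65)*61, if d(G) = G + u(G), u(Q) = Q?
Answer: 16226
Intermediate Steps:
c(F) = F*(4 + F)
d(G) = 2*G (d(G) = G + G = 2*G)
q(K, m) = 6 - 4*m (q(K, m) = -2*(2*m - 3*(4 - 3)) = -2*(2*m - 3*1) = -2*(2*m - 3) = -2*(-3 + 2*m) = 6 - 4*m)
q(44, -65)*61 = (6 - 4*(-65))*61 = (6 + 260)*61 = 266*61 = 16226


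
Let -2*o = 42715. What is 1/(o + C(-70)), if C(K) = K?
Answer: -2/42855 ≈ -4.6669e-5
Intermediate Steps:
o = -42715/2 (o = -½*42715 = -42715/2 ≈ -21358.)
1/(o + C(-70)) = 1/(-42715/2 - 70) = 1/(-42855/2) = -2/42855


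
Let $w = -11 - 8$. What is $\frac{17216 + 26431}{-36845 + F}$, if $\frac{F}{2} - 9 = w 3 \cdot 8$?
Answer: $- \frac{43647}{37739} \approx -1.1565$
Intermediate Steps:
$w = -19$
$F = -894$ ($F = 18 + 2 \left(-19\right) 3 \cdot 8 = 18 + 2 \left(\left(-57\right) 8\right) = 18 + 2 \left(-456\right) = 18 - 912 = -894$)
$\frac{17216 + 26431}{-36845 + F} = \frac{17216 + 26431}{-36845 - 894} = \frac{43647}{-37739} = 43647 \left(- \frac{1}{37739}\right) = - \frac{43647}{37739}$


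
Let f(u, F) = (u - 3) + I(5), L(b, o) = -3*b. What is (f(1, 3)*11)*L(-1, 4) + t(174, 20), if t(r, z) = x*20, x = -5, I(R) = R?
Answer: -1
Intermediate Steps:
f(u, F) = 2 + u (f(u, F) = (u - 3) + 5 = (-3 + u) + 5 = 2 + u)
t(r, z) = -100 (t(r, z) = -5*20 = -100)
(f(1, 3)*11)*L(-1, 4) + t(174, 20) = ((2 + 1)*11)*(-3*(-1)) - 100 = (3*11)*3 - 100 = 33*3 - 100 = 99 - 100 = -1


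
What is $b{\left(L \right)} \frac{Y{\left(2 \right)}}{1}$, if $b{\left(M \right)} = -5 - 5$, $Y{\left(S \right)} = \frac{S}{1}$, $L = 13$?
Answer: $-20$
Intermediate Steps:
$Y{\left(S \right)} = S$ ($Y{\left(S \right)} = S 1 = S$)
$b{\left(M \right)} = -10$ ($b{\left(M \right)} = -5 - 5 = -10$)
$b{\left(L \right)} \frac{Y{\left(2 \right)}}{1} = - 10 \cdot \frac{2}{1} = - 10 \cdot 2 \cdot 1 = \left(-10\right) 2 = -20$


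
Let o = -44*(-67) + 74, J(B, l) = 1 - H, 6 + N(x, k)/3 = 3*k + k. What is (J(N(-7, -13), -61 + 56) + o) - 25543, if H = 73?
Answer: -22593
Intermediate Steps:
N(x, k) = -18 + 12*k (N(x, k) = -18 + 3*(3*k + k) = -18 + 3*(4*k) = -18 + 12*k)
J(B, l) = -72 (J(B, l) = 1 - 1*73 = 1 - 73 = -72)
o = 3022 (o = 2948 + 74 = 3022)
(J(N(-7, -13), -61 + 56) + o) - 25543 = (-72 + 3022) - 25543 = 2950 - 25543 = -22593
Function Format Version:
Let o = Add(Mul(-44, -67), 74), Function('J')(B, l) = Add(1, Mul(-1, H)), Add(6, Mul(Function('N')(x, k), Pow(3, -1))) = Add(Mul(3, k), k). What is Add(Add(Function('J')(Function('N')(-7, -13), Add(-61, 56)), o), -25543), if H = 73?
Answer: -22593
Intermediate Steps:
Function('N')(x, k) = Add(-18, Mul(12, k)) (Function('N')(x, k) = Add(-18, Mul(3, Add(Mul(3, k), k))) = Add(-18, Mul(3, Mul(4, k))) = Add(-18, Mul(12, k)))
Function('J')(B, l) = -72 (Function('J')(B, l) = Add(1, Mul(-1, 73)) = Add(1, -73) = -72)
o = 3022 (o = Add(2948, 74) = 3022)
Add(Add(Function('J')(Function('N')(-7, -13), Add(-61, 56)), o), -25543) = Add(Add(-72, 3022), -25543) = Add(2950, -25543) = -22593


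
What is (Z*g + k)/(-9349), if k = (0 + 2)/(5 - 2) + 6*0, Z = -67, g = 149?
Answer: 29947/28047 ≈ 1.0677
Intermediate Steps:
k = ⅔ (k = 2/3 + 0 = 2*(⅓) + 0 = ⅔ + 0 = ⅔ ≈ 0.66667)
(Z*g + k)/(-9349) = (-67*149 + ⅔)/(-9349) = (-9983 + ⅔)*(-1/9349) = -29947/3*(-1/9349) = 29947/28047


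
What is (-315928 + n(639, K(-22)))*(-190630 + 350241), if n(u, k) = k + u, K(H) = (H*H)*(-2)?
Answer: -50478096027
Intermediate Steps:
K(H) = -2*H**2 (K(H) = H**2*(-2) = -2*H**2)
(-315928 + n(639, K(-22)))*(-190630 + 350241) = (-315928 + (-2*(-22)**2 + 639))*(-190630 + 350241) = (-315928 + (-2*484 + 639))*159611 = (-315928 + (-968 + 639))*159611 = (-315928 - 329)*159611 = -316257*159611 = -50478096027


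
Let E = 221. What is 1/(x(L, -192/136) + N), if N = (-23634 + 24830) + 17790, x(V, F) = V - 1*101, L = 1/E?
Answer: 221/4173586 ≈ 5.2952e-5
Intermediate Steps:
L = 1/221 ≈ 0.0045249
x(V, F) = -101 + V (x(V, F) = V - 101 = -101 + V)
N = 18986 (N = 1196 + 17790 = 18986)
1/(x(L, -192/136) + N) = 1/((-101 + 1/221) + 18986) = 1/(-22320/221 + 18986) = 1/(4173586/221) = 221/4173586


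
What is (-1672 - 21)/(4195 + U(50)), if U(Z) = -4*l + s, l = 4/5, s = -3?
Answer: -8465/20944 ≈ -0.40417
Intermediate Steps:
l = 4/5 (l = 4*(1/5) = 4/5 ≈ 0.80000)
U(Z) = -31/5 (U(Z) = -4*4/5 - 3 = -16/5 - 3 = -31/5)
(-1672 - 21)/(4195 + U(50)) = (-1672 - 21)/(4195 - 31/5) = -1693/20944/5 = -1693*5/20944 = -8465/20944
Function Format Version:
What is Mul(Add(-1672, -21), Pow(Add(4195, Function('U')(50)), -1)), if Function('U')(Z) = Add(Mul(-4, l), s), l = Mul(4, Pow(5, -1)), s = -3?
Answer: Rational(-8465, 20944) ≈ -0.40417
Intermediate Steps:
l = Rational(4, 5) (l = Mul(4, Rational(1, 5)) = Rational(4, 5) ≈ 0.80000)
Function('U')(Z) = Rational(-31, 5) (Function('U')(Z) = Add(Mul(-4, Rational(4, 5)), -3) = Add(Rational(-16, 5), -3) = Rational(-31, 5))
Mul(Add(-1672, -21), Pow(Add(4195, Function('U')(50)), -1)) = Mul(Add(-1672, -21), Pow(Add(4195, Rational(-31, 5)), -1)) = Mul(-1693, Pow(Rational(20944, 5), -1)) = Mul(-1693, Rational(5, 20944)) = Rational(-8465, 20944)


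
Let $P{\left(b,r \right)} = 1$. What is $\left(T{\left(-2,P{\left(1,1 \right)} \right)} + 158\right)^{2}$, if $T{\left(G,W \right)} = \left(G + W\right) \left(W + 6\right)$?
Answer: $22801$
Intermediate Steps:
$T{\left(G,W \right)} = \left(6 + W\right) \left(G + W\right)$ ($T{\left(G,W \right)} = \left(G + W\right) \left(6 + W\right) = \left(6 + W\right) \left(G + W\right)$)
$\left(T{\left(-2,P{\left(1,1 \right)} \right)} + 158\right)^{2} = \left(\left(1^{2} + 6 \left(-2\right) + 6 \cdot 1 - 2\right) + 158\right)^{2} = \left(\left(1 - 12 + 6 - 2\right) + 158\right)^{2} = \left(-7 + 158\right)^{2} = 151^{2} = 22801$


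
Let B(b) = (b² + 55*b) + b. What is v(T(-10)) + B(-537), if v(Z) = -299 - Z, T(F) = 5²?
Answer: 257973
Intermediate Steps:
B(b) = b² + 56*b
T(F) = 25
v(T(-10)) + B(-537) = (-299 - 1*25) - 537*(56 - 537) = (-299 - 25) - 537*(-481) = -324 + 258297 = 257973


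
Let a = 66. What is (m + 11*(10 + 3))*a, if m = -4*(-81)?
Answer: 30822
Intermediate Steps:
m = 324
(m + 11*(10 + 3))*a = (324 + 11*(10 + 3))*66 = (324 + 11*13)*66 = (324 + 143)*66 = 467*66 = 30822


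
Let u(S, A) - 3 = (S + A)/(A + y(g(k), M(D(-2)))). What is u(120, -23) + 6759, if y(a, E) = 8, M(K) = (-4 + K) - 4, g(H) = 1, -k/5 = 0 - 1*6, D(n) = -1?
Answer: 101333/15 ≈ 6755.5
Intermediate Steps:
k = 30 (k = -5*(0 - 1*6) = -5*(0 - 6) = -5*(-6) = 30)
M(K) = -8 + K
u(S, A) = 3 + (A + S)/(8 + A) (u(S, A) = 3 + (S + A)/(A + 8) = 3 + (A + S)/(8 + A))
u(120, -23) + 6759 = (24 + 120 + 4*(-23))/(8 - 23) + 6759 = (24 + 120 - 92)/(-15) + 6759 = -1/15*52 + 6759 = -52/15 + 6759 = 101333/15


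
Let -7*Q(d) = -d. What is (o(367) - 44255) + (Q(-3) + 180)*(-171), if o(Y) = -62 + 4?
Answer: -525138/7 ≈ -75020.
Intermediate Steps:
Q(d) = d/7 (Q(d) = -(-1)*d/7 = d/7)
o(Y) = -58
(o(367) - 44255) + (Q(-3) + 180)*(-171) = (-58 - 44255) + ((⅐)*(-3) + 180)*(-171) = -44313 + (-3/7 + 180)*(-171) = -44313 + (1257/7)*(-171) = -44313 - 214947/7 = -525138/7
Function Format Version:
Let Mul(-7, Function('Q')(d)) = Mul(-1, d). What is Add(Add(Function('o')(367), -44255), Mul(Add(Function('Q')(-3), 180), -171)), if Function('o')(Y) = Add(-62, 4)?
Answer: Rational(-525138, 7) ≈ -75020.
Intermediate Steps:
Function('Q')(d) = Mul(Rational(1, 7), d) (Function('Q')(d) = Mul(Rational(-1, 7), Mul(-1, d)) = Mul(Rational(1, 7), d))
Function('o')(Y) = -58
Add(Add(Function('o')(367), -44255), Mul(Add(Function('Q')(-3), 180), -171)) = Add(Add(-58, -44255), Mul(Add(Mul(Rational(1, 7), -3), 180), -171)) = Add(-44313, Mul(Add(Rational(-3, 7), 180), -171)) = Add(-44313, Mul(Rational(1257, 7), -171)) = Add(-44313, Rational(-214947, 7)) = Rational(-525138, 7)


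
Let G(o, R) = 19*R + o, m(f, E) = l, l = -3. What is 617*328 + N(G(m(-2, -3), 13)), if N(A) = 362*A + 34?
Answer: 290738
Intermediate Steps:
m(f, E) = -3
G(o, R) = o + 19*R
N(A) = 34 + 362*A
617*328 + N(G(m(-2, -3), 13)) = 617*328 + (34 + 362*(-3 + 19*13)) = 202376 + (34 + 362*(-3 + 247)) = 202376 + (34 + 362*244) = 202376 + (34 + 88328) = 202376 + 88362 = 290738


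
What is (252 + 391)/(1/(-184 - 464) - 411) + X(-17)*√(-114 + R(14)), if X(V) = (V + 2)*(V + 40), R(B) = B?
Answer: -416664/266329 - 3450*I ≈ -1.5645 - 3450.0*I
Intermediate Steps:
X(V) = (2 + V)*(40 + V)
(252 + 391)/(1/(-184 - 464) - 411) + X(-17)*√(-114 + R(14)) = (252 + 391)/(1/(-184 - 464) - 411) + (80 + (-17)² + 42*(-17))*√(-114 + 14) = 643/(1/(-648) - 411) + (80 + 289 - 714)*√(-100) = 643/(-1/648 - 411) - 3450*I = 643/(-266329/648) - 3450*I = 643*(-648/266329) - 3450*I = -416664/266329 - 3450*I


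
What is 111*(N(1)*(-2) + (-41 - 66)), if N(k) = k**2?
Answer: -12099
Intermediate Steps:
111*(N(1)*(-2) + (-41 - 66)) = 111*(1**2*(-2) + (-41 - 66)) = 111*(1*(-2) - 107) = 111*(-2 - 107) = 111*(-109) = -12099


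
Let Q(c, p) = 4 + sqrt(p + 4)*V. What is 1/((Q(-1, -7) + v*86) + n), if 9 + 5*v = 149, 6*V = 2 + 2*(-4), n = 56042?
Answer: 58454/3416870119 + I*sqrt(3)/3416870119 ≈ 1.7107e-5 + 5.0691e-10*I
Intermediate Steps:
V = -1 (V = (2 + 2*(-4))/6 = (2 - 8)/6 = (1/6)*(-6) = -1)
Q(c, p) = 4 - sqrt(4 + p) (Q(c, p) = 4 + sqrt(p + 4)*(-1) = 4 + sqrt(4 + p)*(-1) = 4 - sqrt(4 + p))
v = 28 (v = -9/5 + (1/5)*149 = -9/5 + 149/5 = 28)
1/((Q(-1, -7) + v*86) + n) = 1/(((4 - sqrt(4 - 7)) + 28*86) + 56042) = 1/(((4 - sqrt(-3)) + 2408) + 56042) = 1/(((4 - I*sqrt(3)) + 2408) + 56042) = 1/((2412 - I*sqrt(3)) + 56042) = 1/(58454 - I*sqrt(3))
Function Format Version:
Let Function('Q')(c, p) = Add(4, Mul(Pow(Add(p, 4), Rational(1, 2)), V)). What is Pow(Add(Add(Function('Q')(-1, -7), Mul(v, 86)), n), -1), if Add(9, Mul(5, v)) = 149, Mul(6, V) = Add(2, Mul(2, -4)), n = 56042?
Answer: Add(Rational(58454, 3416870119), Mul(Rational(1, 3416870119), I, Pow(3, Rational(1, 2)))) ≈ Add(1.7107e-5, Mul(5.0691e-10, I))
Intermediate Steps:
V = -1 (V = Mul(Rational(1, 6), Add(2, Mul(2, -4))) = Mul(Rational(1, 6), Add(2, -8)) = Mul(Rational(1, 6), -6) = -1)
Function('Q')(c, p) = Add(4, Mul(-1, Pow(Add(4, p), Rational(1, 2)))) (Function('Q')(c, p) = Add(4, Mul(Pow(Add(p, 4), Rational(1, 2)), -1)) = Add(4, Mul(Pow(Add(4, p), Rational(1, 2)), -1)) = Add(4, Mul(-1, Pow(Add(4, p), Rational(1, 2)))))
v = 28 (v = Add(Rational(-9, 5), Mul(Rational(1, 5), 149)) = Add(Rational(-9, 5), Rational(149, 5)) = 28)
Pow(Add(Add(Function('Q')(-1, -7), Mul(v, 86)), n), -1) = Pow(Add(Add(Add(4, Mul(-1, Pow(Add(4, -7), Rational(1, 2)))), Mul(28, 86)), 56042), -1) = Pow(Add(Add(Add(4, Mul(-1, Pow(-3, Rational(1, 2)))), 2408), 56042), -1) = Pow(Add(Add(Add(4, Mul(-1, Mul(I, Pow(3, Rational(1, 2))))), 2408), 56042), -1) = Pow(Add(Add(Add(4, Mul(-1, I, Pow(3, Rational(1, 2)))), 2408), 56042), -1) = Pow(Add(Add(2412, Mul(-1, I, Pow(3, Rational(1, 2)))), 56042), -1) = Pow(Add(58454, Mul(-1, I, Pow(3, Rational(1, 2)))), -1)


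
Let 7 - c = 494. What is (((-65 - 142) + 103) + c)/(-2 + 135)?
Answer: -591/133 ≈ -4.4436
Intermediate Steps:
c = -487 (c = 7 - 1*494 = 7 - 494 = -487)
(((-65 - 142) + 103) + c)/(-2 + 135) = (((-65 - 142) + 103) - 487)/(-2 + 135) = ((-207 + 103) - 487)/133 = (-104 - 487)*(1/133) = -591*1/133 = -591/133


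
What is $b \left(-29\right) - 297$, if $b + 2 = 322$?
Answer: $-9577$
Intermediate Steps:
$b = 320$ ($b = -2 + 322 = 320$)
$b \left(-29\right) - 297 = 320 \left(-29\right) - 297 = -9280 - 297 = -9577$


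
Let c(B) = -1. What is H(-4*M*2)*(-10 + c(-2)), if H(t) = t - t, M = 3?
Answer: 0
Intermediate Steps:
H(t) = 0
H(-4*M*2)*(-10 + c(-2)) = 0*(-10 - 1) = 0*(-11) = 0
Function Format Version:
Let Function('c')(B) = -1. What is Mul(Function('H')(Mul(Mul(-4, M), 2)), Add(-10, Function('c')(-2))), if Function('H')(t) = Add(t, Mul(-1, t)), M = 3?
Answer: 0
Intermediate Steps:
Function('H')(t) = 0
Mul(Function('H')(Mul(Mul(-4, M), 2)), Add(-10, Function('c')(-2))) = Mul(0, Add(-10, -1)) = Mul(0, -11) = 0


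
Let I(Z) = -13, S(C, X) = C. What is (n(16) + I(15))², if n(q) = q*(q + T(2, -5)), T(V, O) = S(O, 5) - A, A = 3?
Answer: 13225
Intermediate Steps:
T(V, O) = -3 + O (T(V, O) = O - 1*3 = O - 3 = -3 + O)
n(q) = q*(-8 + q) (n(q) = q*(q + (-3 - 5)) = q*(q - 8) = q*(-8 + q))
(n(16) + I(15))² = (16*(-8 + 16) - 13)² = (16*8 - 13)² = (128 - 13)² = 115² = 13225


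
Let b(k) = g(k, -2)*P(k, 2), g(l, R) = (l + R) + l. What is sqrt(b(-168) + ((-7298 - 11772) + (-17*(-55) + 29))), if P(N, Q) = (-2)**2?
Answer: 3*I*sqrt(2162) ≈ 139.49*I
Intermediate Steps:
g(l, R) = R + 2*l (g(l, R) = (R + l) + l = R + 2*l)
P(N, Q) = 4
b(k) = -8 + 8*k (b(k) = (-2 + 2*k)*4 = -8 + 8*k)
sqrt(b(-168) + ((-7298 - 11772) + (-17*(-55) + 29))) = sqrt((-8 + 8*(-168)) + ((-7298 - 11772) + (-17*(-55) + 29))) = sqrt((-8 - 1344) + (-19070 + (935 + 29))) = sqrt(-1352 + (-19070 + 964)) = sqrt(-1352 - 18106) = sqrt(-19458) = 3*I*sqrt(2162)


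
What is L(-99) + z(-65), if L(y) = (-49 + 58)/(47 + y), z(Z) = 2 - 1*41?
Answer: -2037/52 ≈ -39.173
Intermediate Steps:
z(Z) = -39 (z(Z) = 2 - 41 = -39)
L(y) = 9/(47 + y)
L(-99) + z(-65) = 9/(47 - 99) - 39 = 9/(-52) - 39 = 9*(-1/52) - 39 = -9/52 - 39 = -2037/52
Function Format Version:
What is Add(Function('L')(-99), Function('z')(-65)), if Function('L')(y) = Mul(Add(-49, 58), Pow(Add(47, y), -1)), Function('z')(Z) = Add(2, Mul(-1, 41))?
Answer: Rational(-2037, 52) ≈ -39.173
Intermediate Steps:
Function('z')(Z) = -39 (Function('z')(Z) = Add(2, -41) = -39)
Function('L')(y) = Mul(9, Pow(Add(47, y), -1))
Add(Function('L')(-99), Function('z')(-65)) = Add(Mul(9, Pow(Add(47, -99), -1)), -39) = Add(Mul(9, Pow(-52, -1)), -39) = Add(Mul(9, Rational(-1, 52)), -39) = Add(Rational(-9, 52), -39) = Rational(-2037, 52)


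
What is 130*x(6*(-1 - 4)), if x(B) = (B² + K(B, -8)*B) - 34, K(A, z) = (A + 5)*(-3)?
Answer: -179920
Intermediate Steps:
K(A, z) = -15 - 3*A (K(A, z) = (5 + A)*(-3) = -15 - 3*A)
x(B) = -34 + B² + B*(-15 - 3*B) (x(B) = (B² + (-15 - 3*B)*B) - 34 = (B² + B*(-15 - 3*B)) - 34 = -34 + B² + B*(-15 - 3*B))
130*x(6*(-1 - 4)) = 130*(-34 + (6*(-1 - 4))² - 3*6*(-1 - 4)*(5 + 6*(-1 - 4))) = 130*(-34 + (6*(-5))² - 3*6*(-5)*(5 + 6*(-5))) = 130*(-34 + (-30)² - 3*(-30)*(5 - 30)) = 130*(-34 + 900 - 3*(-30)*(-25)) = 130*(-34 + 900 - 2250) = 130*(-1384) = -179920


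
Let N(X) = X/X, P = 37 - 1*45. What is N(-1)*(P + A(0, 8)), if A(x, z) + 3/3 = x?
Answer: -9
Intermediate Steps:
A(x, z) = -1 + x
P = -8 (P = 37 - 45 = -8)
N(X) = 1
N(-1)*(P + A(0, 8)) = 1*(-8 + (-1 + 0)) = 1*(-8 - 1) = 1*(-9) = -9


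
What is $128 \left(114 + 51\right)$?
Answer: $21120$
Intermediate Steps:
$128 \left(114 + 51\right) = 128 \cdot 165 = 21120$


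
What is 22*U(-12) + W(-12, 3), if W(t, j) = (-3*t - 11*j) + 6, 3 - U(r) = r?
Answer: 339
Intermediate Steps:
U(r) = 3 - r
W(t, j) = 6 - 11*j - 3*t (W(t, j) = (-11*j - 3*t) + 6 = 6 - 11*j - 3*t)
22*U(-12) + W(-12, 3) = 22*(3 - 1*(-12)) + (6 - 11*3 - 3*(-12)) = 22*(3 + 12) + (6 - 33 + 36) = 22*15 + 9 = 330 + 9 = 339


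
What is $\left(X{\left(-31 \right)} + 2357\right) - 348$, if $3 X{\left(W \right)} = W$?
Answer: $\frac{5996}{3} \approx 1998.7$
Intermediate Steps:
$X{\left(W \right)} = \frac{W}{3}$
$\left(X{\left(-31 \right)} + 2357\right) - 348 = \left(\frac{1}{3} \left(-31\right) + 2357\right) - 348 = \left(- \frac{31}{3} + 2357\right) - 348 = \frac{7040}{3} - 348 = \frac{5996}{3}$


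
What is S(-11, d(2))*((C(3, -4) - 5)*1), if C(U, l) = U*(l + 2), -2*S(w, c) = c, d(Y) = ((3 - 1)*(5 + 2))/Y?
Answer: 77/2 ≈ 38.500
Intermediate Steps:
d(Y) = 14/Y (d(Y) = (2*7)/Y = 14/Y)
S(w, c) = -c/2
C(U, l) = U*(2 + l)
S(-11, d(2))*((C(3, -4) - 5)*1) = (-7/2)*((3*(2 - 4) - 5)*1) = (-7/2)*((3*(-2) - 5)*1) = (-½*7)*((-6 - 5)*1) = -(-77)/2 = -7/2*(-11) = 77/2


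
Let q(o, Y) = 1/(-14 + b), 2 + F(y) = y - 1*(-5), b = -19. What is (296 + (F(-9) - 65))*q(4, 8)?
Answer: -75/11 ≈ -6.8182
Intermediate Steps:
F(y) = 3 + y (F(y) = -2 + (y - 1*(-5)) = -2 + (y + 5) = -2 + (5 + y) = 3 + y)
q(o, Y) = -1/33 (q(o, Y) = 1/(-14 - 19) = 1/(-33) = -1/33)
(296 + (F(-9) - 65))*q(4, 8) = (296 + ((3 - 9) - 65))*(-1/33) = (296 + (-6 - 65))*(-1/33) = (296 - 71)*(-1/33) = 225*(-1/33) = -75/11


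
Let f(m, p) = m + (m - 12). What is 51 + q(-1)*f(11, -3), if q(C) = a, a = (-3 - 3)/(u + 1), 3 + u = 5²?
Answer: 1113/23 ≈ 48.391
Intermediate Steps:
u = 22 (u = -3 + 5² = -3 + 25 = 22)
f(m, p) = -12 + 2*m (f(m, p) = m + (-12 + m) = -12 + 2*m)
a = -6/23 (a = (-3 - 3)/(22 + 1) = -6/23 ≈ -0.26087)
q(C) = -6/23
51 + q(-1)*f(11, -3) = 51 - 6*(-12 + 2*11)/23 = 51 - 6*(-12 + 22)/23 = 51 - 6/23*10 = 51 - 60/23 = 1113/23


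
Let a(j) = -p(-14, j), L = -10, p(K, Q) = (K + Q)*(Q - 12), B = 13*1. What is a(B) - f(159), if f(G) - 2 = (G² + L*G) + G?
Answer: -23851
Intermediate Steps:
B = 13
p(K, Q) = (-12 + Q)*(K + Q) (p(K, Q) = (K + Q)*(-12 + Q) = (-12 + Q)*(K + Q))
a(j) = -168 - j² + 26*j (a(j) = -(j² - 12*(-14) - 12*j - 14*j) = -(j² + 168 - 12*j - 14*j) = -(168 + j² - 26*j) = -168 - j² + 26*j)
f(G) = 2 + G² - 9*G (f(G) = 2 + ((G² - 10*G) + G) = 2 + (G² - 9*G) = 2 + G² - 9*G)
a(B) - f(159) = (-168 - 1*13² + 26*13) - (2 + 159² - 9*159) = (-168 - 1*169 + 338) - (2 + 25281 - 1431) = (-168 - 169 + 338) - 1*23852 = 1 - 23852 = -23851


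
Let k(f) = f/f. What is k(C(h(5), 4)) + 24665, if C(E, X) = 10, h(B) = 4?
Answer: 24666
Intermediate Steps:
k(f) = 1
k(C(h(5), 4)) + 24665 = 1 + 24665 = 24666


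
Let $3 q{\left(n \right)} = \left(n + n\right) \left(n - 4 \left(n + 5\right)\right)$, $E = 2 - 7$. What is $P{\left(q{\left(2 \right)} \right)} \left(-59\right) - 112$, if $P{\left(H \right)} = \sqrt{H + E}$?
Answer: $-112 - \frac{59 i \sqrt{357}}{3} \approx -112.0 - 371.59 i$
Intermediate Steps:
$E = -5$ ($E = 2 - 7 = -5$)
$q{\left(n \right)} = \frac{2 n \left(-20 - 3 n\right)}{3}$ ($q{\left(n \right)} = \frac{\left(n + n\right) \left(n - 4 \left(n + 5\right)\right)}{3} = \frac{2 n \left(n - 4 \left(5 + n\right)\right)}{3} = \frac{2 n \left(n - \left(20 + 4 n\right)\right)}{3} = \frac{2 n \left(-20 - 3 n\right)}{3}$)
$P{\left(H \right)} = \sqrt{-5 + H}$ ($P{\left(H \right)} = \sqrt{H - 5} = \sqrt{-5 + H}$)
$P{\left(q{\left(2 \right)} \right)} \left(-59\right) - 112 = \sqrt{-5 - \frac{4 \left(20 + 3 \cdot 2\right)}{3}} \left(-59\right) - 112 = \sqrt{-5 - \frac{4 \left(20 + 6\right)}{3}} \left(-59\right) - 112 = \sqrt{-5 - \frac{4}{3} \cdot 26} \left(-59\right) - 112 = \sqrt{-5 - \frac{104}{3}} \left(-59\right) - 112 = \sqrt{- \frac{119}{3}} \left(-59\right) - 112 = \frac{i \sqrt{357}}{3} \left(-59\right) - 112 = - \frac{59 i \sqrt{357}}{3} - 112 = -112 - \frac{59 i \sqrt{357}}{3}$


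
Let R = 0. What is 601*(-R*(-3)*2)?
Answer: 0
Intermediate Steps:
601*(-R*(-3)*2) = 601*(-0*(-3)*2) = 601*(-0*2) = 601*(-1*0) = 601*0 = 0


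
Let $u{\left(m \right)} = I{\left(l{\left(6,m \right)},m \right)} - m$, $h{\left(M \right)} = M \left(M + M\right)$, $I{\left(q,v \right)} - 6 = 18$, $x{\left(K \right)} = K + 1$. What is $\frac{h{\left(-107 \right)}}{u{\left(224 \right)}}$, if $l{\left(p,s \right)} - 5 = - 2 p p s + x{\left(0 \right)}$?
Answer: $- \frac{11449}{100} \approx -114.49$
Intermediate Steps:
$x{\left(K \right)} = 1 + K$
$l{\left(p,s \right)} = 6 - 2 s p^{2}$ ($l{\left(p,s \right)} = 5 + \left(- 2 p p s + \left(1 + 0\right)\right) = 5 + \left(- 2 p^{2} s + 1\right) = 5 - \left(-1 + 2 s p^{2}\right) = 6 - 2 s p^{2}$)
$I{\left(q,v \right)} = 24$ ($I{\left(q,v \right)} = 6 + 18 = 24$)
$h{\left(M \right)} = 2 M^{2}$ ($h{\left(M \right)} = M 2 M = 2 M^{2}$)
$u{\left(m \right)} = 24 - m$
$\frac{h{\left(-107 \right)}}{u{\left(224 \right)}} = \frac{2 \left(-107\right)^{2}}{24 - 224} = \frac{2 \cdot 11449}{24 - 224} = \frac{22898}{-200} = 22898 \left(- \frac{1}{200}\right) = - \frac{11449}{100}$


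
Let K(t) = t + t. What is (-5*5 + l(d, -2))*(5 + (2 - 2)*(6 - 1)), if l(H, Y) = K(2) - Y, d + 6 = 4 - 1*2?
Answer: -95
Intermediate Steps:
K(t) = 2*t
d = -4 (d = -6 + (4 - 1*2) = -6 + (4 - 2) = -6 + 2 = -4)
l(H, Y) = 4 - Y (l(H, Y) = 2*2 - Y = 4 - Y)
(-5*5 + l(d, -2))*(5 + (2 - 2)*(6 - 1)) = (-5*5 + (4 - 1*(-2)))*(5 + (2 - 2)*(6 - 1)) = (-25 + (4 + 2))*(5 + 0*5) = (-25 + 6)*(5 + 0) = -19*5 = -95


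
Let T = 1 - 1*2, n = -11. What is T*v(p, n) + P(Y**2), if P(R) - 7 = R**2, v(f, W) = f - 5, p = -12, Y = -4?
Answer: 280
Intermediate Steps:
v(f, W) = -5 + f
T = -1 (T = 1 - 2 = -1)
P(R) = 7 + R**2
T*v(p, n) + P(Y**2) = -(-5 - 12) + (7 + ((-4)**2)**2) = -1*(-17) + (7 + 16**2) = 17 + (7 + 256) = 17 + 263 = 280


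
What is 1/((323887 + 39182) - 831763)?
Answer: -1/468694 ≈ -2.1336e-6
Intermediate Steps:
1/((323887 + 39182) - 831763) = 1/(363069 - 831763) = 1/(-468694) = -1/468694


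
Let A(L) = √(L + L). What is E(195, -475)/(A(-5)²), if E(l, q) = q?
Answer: 95/2 ≈ 47.500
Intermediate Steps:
A(L) = √2*√L (A(L) = √(2*L) = √2*√L)
E(195, -475)/(A(-5)²) = -475/((√2*√(-5))²) = -475/((√2*(I*√5))²) = -475/((I*√10)²) = -475/(-10) = -475*(-⅒) = 95/2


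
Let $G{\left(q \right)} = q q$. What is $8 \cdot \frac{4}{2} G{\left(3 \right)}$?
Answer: $144$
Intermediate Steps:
$G{\left(q \right)} = q^{2}$
$8 \cdot \frac{4}{2} G{\left(3 \right)} = 8 \cdot \frac{4}{2} \cdot 3^{2} = 8 \cdot 4 \cdot \frac{1}{2} \cdot 9 = 8 \cdot 2 \cdot 9 = 16 \cdot 9 = 144$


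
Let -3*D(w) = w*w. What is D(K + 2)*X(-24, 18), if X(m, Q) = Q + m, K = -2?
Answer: 0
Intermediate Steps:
D(w) = -w**2/3 (D(w) = -w*w/3 = -w**2/3)
D(K + 2)*X(-24, 18) = (-(-2 + 2)**2/3)*(18 - 24) = -1/3*0**2*(-6) = -1/3*0*(-6) = 0*(-6) = 0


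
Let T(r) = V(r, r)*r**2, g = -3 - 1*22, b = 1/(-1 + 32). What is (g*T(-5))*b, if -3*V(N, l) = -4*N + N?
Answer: 3125/31 ≈ 100.81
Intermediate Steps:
b = 1/31 ≈ 0.032258
V(N, l) = N (V(N, l) = -(-4*N + N)/3 = -(-1)*N = N)
g = -25 (g = -3 - 22 = -25)
T(r) = r**3 (T(r) = r*r**2 = r**3)
(g*T(-5))*b = -25*(-5)**3*(1/31) = -25*(-125)*(1/31) = 3125*(1/31) = 3125/31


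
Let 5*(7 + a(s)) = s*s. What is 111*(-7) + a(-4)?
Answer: -3904/5 ≈ -780.80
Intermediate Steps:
a(s) = -7 + s²/5 (a(s) = -7 + (s*s)/5 = -7 + s²/5)
111*(-7) + a(-4) = 111*(-7) + (-7 + (⅕)*(-4)²) = -777 + (-7 + (⅕)*16) = -777 + (-7 + 16/5) = -777 - 19/5 = -3904/5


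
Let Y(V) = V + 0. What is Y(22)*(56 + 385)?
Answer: 9702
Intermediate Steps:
Y(V) = V
Y(22)*(56 + 385) = 22*(56 + 385) = 22*441 = 9702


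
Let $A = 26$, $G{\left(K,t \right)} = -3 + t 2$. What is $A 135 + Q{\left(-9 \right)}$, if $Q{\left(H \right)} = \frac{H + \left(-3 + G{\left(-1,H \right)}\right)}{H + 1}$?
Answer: $\frac{28113}{8} \approx 3514.1$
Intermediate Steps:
$G{\left(K,t \right)} = -3 + 2 t$
$Q{\left(H \right)} = \frac{-6 + 3 H}{1 + H}$ ($Q{\left(H \right)} = \frac{H + \left(-3 + \left(-3 + 2 H\right)\right)}{H + 1} = \frac{H + \left(-6 + 2 H\right)}{1 + H} = \frac{-6 + 3 H}{1 + H}$)
$A 135 + Q{\left(-9 \right)} = 26 \cdot 135 + \frac{3 \left(-2 - 9\right)}{1 - 9} = 3510 + 3 \frac{1}{-8} \left(-11\right) = 3510 + 3 \left(- \frac{1}{8}\right) \left(-11\right) = 3510 + \frac{33}{8} = \frac{28113}{8}$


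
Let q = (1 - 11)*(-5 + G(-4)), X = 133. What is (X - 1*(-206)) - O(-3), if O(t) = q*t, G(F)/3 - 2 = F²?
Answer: -1131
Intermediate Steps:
G(F) = 6 + 3*F²
q = -490 (q = (1 - 11)*(-5 + (6 + 3*(-4)²)) = -10*(-5 + (6 + 3*16)) = -10*(-5 + (6 + 48)) = -10*(-5 + 54) = -10*49 = -490)
O(t) = -490*t
(X - 1*(-206)) - O(-3) = (133 - 1*(-206)) - (-490)*(-3) = (133 + 206) - 1*1470 = 339 - 1470 = -1131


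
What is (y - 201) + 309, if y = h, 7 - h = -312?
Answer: 427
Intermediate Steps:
h = 319 (h = 7 - 1*(-312) = 7 + 312 = 319)
y = 319
(y - 201) + 309 = (319 - 201) + 309 = 118 + 309 = 427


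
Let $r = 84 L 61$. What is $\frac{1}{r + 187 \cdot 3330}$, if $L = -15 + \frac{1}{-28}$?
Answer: $\frac{1}{545667} \approx 1.8326 \cdot 10^{-6}$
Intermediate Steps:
$L = - \frac{421}{28}$ ($L = -15 - \frac{1}{28} = - \frac{421}{28} \approx -15.036$)
$r = -77043$ ($r = 84 \left(- \frac{421}{28}\right) 61 = \left(-1263\right) 61 = -77043$)
$\frac{1}{r + 187 \cdot 3330} = \frac{1}{-77043 + 187 \cdot 3330} = \frac{1}{-77043 + 622710} = \frac{1}{545667}$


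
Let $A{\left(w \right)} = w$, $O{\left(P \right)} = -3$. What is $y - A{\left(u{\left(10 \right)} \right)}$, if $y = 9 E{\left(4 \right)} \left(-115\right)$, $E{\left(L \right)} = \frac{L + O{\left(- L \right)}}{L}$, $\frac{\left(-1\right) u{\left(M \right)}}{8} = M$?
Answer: $- \frac{715}{4} \approx -178.75$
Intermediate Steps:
$u{\left(M \right)} = - 8 M$
$E{\left(L \right)} = \frac{-3 + L}{L}$ ($E{\left(L \right)} = \frac{L - 3}{L} = \frac{-3 + L}{L}$)
$y = - \frac{1035}{4}$ ($y = 9 \frac{-3 + 4}{4} \left(-115\right) = 9 \cdot \frac{1}{4} \cdot 1 \left(-115\right) = 9 \cdot \frac{1}{4} \left(-115\right) = \frac{9}{4} \left(-115\right) = - \frac{1035}{4} \approx -258.75$)
$y - A{\left(u{\left(10 \right)} \right)} = - \frac{1035}{4} - \left(-8\right) 10 = - \frac{1035}{4} - -80 = - \frac{1035}{4} + 80 = - \frac{715}{4}$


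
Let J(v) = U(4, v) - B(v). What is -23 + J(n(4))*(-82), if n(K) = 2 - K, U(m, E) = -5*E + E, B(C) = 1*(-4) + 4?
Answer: -679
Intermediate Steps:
B(C) = 0 (B(C) = -4 + 4 = 0)
U(m, E) = -4*E
J(v) = -4*v (J(v) = -4*v - 1*0 = -4*v + 0 = -4*v)
-23 + J(n(4))*(-82) = -23 - 4*(2 - 1*4)*(-82) = -23 - 4*(2 - 4)*(-82) = -23 - 4*(-2)*(-82) = -23 + 8*(-82) = -23 - 656 = -679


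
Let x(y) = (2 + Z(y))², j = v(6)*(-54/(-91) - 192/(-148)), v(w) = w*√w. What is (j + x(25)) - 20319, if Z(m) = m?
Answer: -19590 + 38196*√6/3367 ≈ -19562.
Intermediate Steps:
v(w) = w^(3/2)
j = 38196*√6/3367 (j = 6^(3/2)*(-54/(-91) - 192/(-148)) = (6*√6)*(-54*(-1/91) - 192*(-1/148)) = (6*√6)*(54/91 + 48/37) = (6*√6)*(6366/3367) = 38196*√6/3367 ≈ 27.788)
x(y) = (2 + y)²
(j + x(25)) - 20319 = (38196*√6/3367 + (2 + 25)²) - 20319 = (38196*√6/3367 + 27²) - 20319 = (38196*√6/3367 + 729) - 20319 = (729 + 38196*√6/3367) - 20319 = -19590 + 38196*√6/3367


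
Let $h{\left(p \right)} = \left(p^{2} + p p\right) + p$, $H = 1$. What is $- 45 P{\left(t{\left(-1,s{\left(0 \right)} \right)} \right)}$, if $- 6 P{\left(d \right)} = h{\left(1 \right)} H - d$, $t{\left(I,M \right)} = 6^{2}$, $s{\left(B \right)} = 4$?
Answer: $- \frac{495}{2} \approx -247.5$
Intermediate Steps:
$h{\left(p \right)} = p + 2 p^{2}$ ($h{\left(p \right)} = \left(p^{2} + p^{2}\right) + p = 2 p^{2} + p = p + 2 p^{2}$)
$t{\left(I,M \right)} = 36$
$P{\left(d \right)} = - \frac{1}{2} + \frac{d}{6}$ ($P{\left(d \right)} = - \frac{1 \left(1 + 2 \cdot 1\right) 1 - d}{6} = - \frac{1 \left(1 + 2\right) 1 - d}{6} = - \frac{1 \cdot 3 \cdot 1 - d}{6} = - \frac{3 \cdot 1 - d}{6} = - \frac{3 - d}{6} = - \frac{1}{2} + \frac{d}{6}$)
$- 45 P{\left(t{\left(-1,s{\left(0 \right)} \right)} \right)} = - 45 \left(- \frac{1}{2} + \frac{1}{6} \cdot 36\right) = - 45 \left(- \frac{1}{2} + 6\right) = \left(-45\right) \frac{11}{2} = - \frac{495}{2}$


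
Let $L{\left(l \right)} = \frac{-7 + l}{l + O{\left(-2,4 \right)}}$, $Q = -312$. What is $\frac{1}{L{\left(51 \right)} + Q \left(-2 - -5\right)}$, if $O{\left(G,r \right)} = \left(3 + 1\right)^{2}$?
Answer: $- \frac{67}{62668} \approx -0.0010691$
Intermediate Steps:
$O{\left(G,r \right)} = 16$ ($O{\left(G,r \right)} = 4^{2} = 16$)
$L{\left(l \right)} = \frac{-7 + l}{16 + l}$ ($L{\left(l \right)} = \frac{-7 + l}{l + 16} = \frac{-7 + l}{16 + l}$)
$\frac{1}{L{\left(51 \right)} + Q \left(-2 - -5\right)} = \frac{1}{\frac{-7 + 51}{16 + 51} - 312 \left(-2 - -5\right)} = \frac{1}{\frac{1}{67} \cdot 44 - 312 \left(-2 + 5\right)} = \frac{1}{\frac{1}{67} \cdot 44 - 936} = \frac{1}{\frac{44}{67} - 936} = \frac{1}{- \frac{62668}{67}} = - \frac{67}{62668}$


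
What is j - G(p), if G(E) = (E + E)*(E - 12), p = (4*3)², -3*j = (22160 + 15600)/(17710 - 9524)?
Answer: -466817344/12279 ≈ -38018.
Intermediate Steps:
j = -18880/12279 (j = -(22160 + 15600)/(3*(17710 - 9524)) = -37760/(3*8186) = -⅓*18880/4093 = -18880/12279 ≈ -1.5376)
p = 144 (p = 12² = 144)
G(E) = 2*E*(-12 + E) (G(E) = (2*E)*(-12 + E) = 2*E*(-12 + E))
j - G(p) = -18880/12279 - 2*144*(-12 + 144) = -18880/12279 - 2*144*132 = -18880/12279 - 1*38016 = -18880/12279 - 38016 = -466817344/12279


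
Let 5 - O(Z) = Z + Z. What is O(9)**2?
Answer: 169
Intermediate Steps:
O(Z) = 5 - 2*Z (O(Z) = 5 - (Z + Z) = 5 - 2*Z)
O(9)**2 = (5 - 2*9)**2 = (5 - 18)**2 = (-13)**2 = 169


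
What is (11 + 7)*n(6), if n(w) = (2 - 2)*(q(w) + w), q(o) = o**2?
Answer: 0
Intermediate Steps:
n(w) = 0 (n(w) = (2 - 2)*(w**2 + w) = 0*(w + w**2) = 0)
(11 + 7)*n(6) = (11 + 7)*0 = 18*0 = 0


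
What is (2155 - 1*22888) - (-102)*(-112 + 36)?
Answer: -28485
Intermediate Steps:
(2155 - 1*22888) - (-102)*(-112 + 36) = (2155 - 22888) - (-102)*(-76) = -20733 - 1*7752 = -20733 - 7752 = -28485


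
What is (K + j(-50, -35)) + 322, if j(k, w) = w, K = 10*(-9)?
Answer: 197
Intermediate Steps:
K = -90
(K + j(-50, -35)) + 322 = (-90 - 35) + 322 = -125 + 322 = 197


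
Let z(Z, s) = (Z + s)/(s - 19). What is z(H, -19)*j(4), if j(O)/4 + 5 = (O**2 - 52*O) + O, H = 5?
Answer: -5404/19 ≈ -284.42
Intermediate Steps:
z(Z, s) = (Z + s)/(-19 + s)
j(O) = -20 - 204*O + 4*O**2 (j(O) = -20 + 4*((O**2 - 52*O) + O) = -20 + 4*(O**2 - 51*O) = -20 + (-204*O + 4*O**2) = -20 - 204*O + 4*O**2)
z(H, -19)*j(4) = ((5 - 19)/(-19 - 19))*(-20 - 204*4 + 4*4**2) = (-14/(-38))*(-20 - 816 + 4*16) = (-1/38*(-14))*(-20 - 816 + 64) = (7/19)*(-772) = -5404/19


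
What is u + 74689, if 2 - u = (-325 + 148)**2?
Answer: 43362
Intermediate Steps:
u = -31327 (u = 2 - (-325 + 148)**2 = 2 - 1*(-177)**2 = 2 - 1*31329 = 2 - 31329 = -31327)
u + 74689 = -31327 + 74689 = 43362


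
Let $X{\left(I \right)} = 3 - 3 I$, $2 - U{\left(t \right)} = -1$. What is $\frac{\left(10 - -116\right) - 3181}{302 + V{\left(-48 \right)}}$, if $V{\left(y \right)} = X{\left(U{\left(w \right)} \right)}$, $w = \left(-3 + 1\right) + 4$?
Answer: $- \frac{3055}{296} \approx -10.321$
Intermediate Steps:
$w = 2$ ($w = -2 + 4 = 2$)
$U{\left(t \right)} = 3$ ($U{\left(t \right)} = 2 - -1 = 2 + 1 = 3$)
$V{\left(y \right)} = -6$ ($V{\left(y \right)} = 3 - 9 = -6$)
$\frac{\left(10 - -116\right) - 3181}{302 + V{\left(-48 \right)}} = \frac{\left(10 - -116\right) - 3181}{302 - 6} = \frac{\left(10 + 116\right) - 3181}{296} = \left(126 - 3181\right) \frac{1}{296} = \left(-3055\right) \frac{1}{296} = - \frac{3055}{296}$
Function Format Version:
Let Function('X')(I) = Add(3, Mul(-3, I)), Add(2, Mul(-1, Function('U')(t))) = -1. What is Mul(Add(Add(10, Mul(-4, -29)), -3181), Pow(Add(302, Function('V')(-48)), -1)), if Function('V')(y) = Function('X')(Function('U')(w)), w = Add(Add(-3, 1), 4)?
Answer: Rational(-3055, 296) ≈ -10.321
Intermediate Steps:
w = 2 (w = Add(-2, 4) = 2)
Function('U')(t) = 3 (Function('U')(t) = Add(2, Mul(-1, -1)) = Add(2, 1) = 3)
Function('V')(y) = -6 (Function('V')(y) = Add(3, Mul(-3, 3)) = Add(3, -9) = -6)
Mul(Add(Add(10, Mul(-4, -29)), -3181), Pow(Add(302, Function('V')(-48)), -1)) = Mul(Add(Add(10, Mul(-4, -29)), -3181), Pow(Add(302, -6), -1)) = Mul(Add(Add(10, 116), -3181), Pow(296, -1)) = Mul(Add(126, -3181), Rational(1, 296)) = Mul(-3055, Rational(1, 296)) = Rational(-3055, 296)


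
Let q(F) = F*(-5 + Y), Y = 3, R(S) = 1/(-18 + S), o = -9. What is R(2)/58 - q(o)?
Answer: -16705/928 ≈ -18.001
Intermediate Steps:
q(F) = -2*F (q(F) = F*(-5 + 3) = F*(-2) = -2*F)
R(2)/58 - q(o) = 1/((-18 + 2)*58) - (-2)*(-9) = (1/58)/(-16) - 1*18 = -1/16*1/58 - 18 = -1/928 - 18 = -16705/928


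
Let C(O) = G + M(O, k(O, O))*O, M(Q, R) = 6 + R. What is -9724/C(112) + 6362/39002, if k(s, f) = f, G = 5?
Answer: -11351671/19832517 ≈ -0.57238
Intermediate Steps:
C(O) = 5 + O*(6 + O) (C(O) = 5 + (6 + O)*O = 5 + O*(6 + O))
-9724/C(112) + 6362/39002 = -9724/(5 + 112*(6 + 112)) + 6362/39002 = -9724/(5 + 112*118) + 6362*(1/39002) = -9724/(5 + 13216) + 3181/19501 = -9724/13221 + 3181/19501 = -9724*1/13221 + 3181/19501 = -748/1017 + 3181/19501 = -11351671/19832517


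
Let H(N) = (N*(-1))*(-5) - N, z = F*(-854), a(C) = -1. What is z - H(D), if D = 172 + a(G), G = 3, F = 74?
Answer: -63880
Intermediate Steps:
z = -63196 (z = 74*(-854) = -63196)
D = 171 (D = 172 - 1 = 171)
H(N) = 4*N (H(N) = -N*(-5) - N = 5*N - N = 4*N)
z - H(D) = -63196 - 4*171 = -63196 - 1*684 = -63196 - 684 = -63880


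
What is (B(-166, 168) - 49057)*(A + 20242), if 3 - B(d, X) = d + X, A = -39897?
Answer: 964195680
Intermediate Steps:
B(d, X) = 3 - X - d (B(d, X) = 3 - (d + X) = 3 - (X + d) = 3 + (-X - d) = 3 - X - d)
(B(-166, 168) - 49057)*(A + 20242) = ((3 - 1*168 - 1*(-166)) - 49057)*(-39897 + 20242) = ((3 - 168 + 166) - 49057)*(-19655) = (1 - 49057)*(-19655) = -49056*(-19655) = 964195680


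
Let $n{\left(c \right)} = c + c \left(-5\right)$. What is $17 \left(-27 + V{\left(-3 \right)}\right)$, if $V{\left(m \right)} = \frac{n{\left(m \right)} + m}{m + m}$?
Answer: $- \frac{969}{2} \approx -484.5$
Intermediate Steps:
$n{\left(c \right)} = - 4 c$ ($n{\left(c \right)} = c - 5 c = - 4 c$)
$V{\left(m \right)} = - \frac{3}{2}$ ($V{\left(m \right)} = \frac{- 4 m + m}{m + m} = \frac{\left(-3\right) m}{2 m} = - 3 m \frac{1}{2 m} = - \frac{3}{2}$)
$17 \left(-27 + V{\left(-3 \right)}\right) = 17 \left(-27 - \frac{3}{2}\right) = 17 \left(- \frac{57}{2}\right) = - \frac{969}{2}$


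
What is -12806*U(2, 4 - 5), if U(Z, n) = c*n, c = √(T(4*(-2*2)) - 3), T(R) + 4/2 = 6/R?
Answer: 6403*I*√86/2 ≈ 29690.0*I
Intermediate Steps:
T(R) = -2 + 6/R
c = I*√86/4 (c = √((-2 + 6/((4*(-2*2)))) - 3) = √((-2 + 6/((4*(-4)))) - 3) = √((-2 + 6/(-16)) - 3) = √((-2 + 6*(-1/16)) - 3) = √((-2 - 3/8) - 3) = √(-19/8 - 3) = √(-43/8) = I*√86/4 ≈ 2.3184*I)
U(Z, n) = I*n*√86/4 (U(Z, n) = (I*√86/4)*n = I*n*√86/4)
-12806*U(2, 4 - 5) = -6403*I*(4 - 5)*√86/2 = -6403*I*(-1)*√86/2 = -(-6403)*I*√86/2 = 6403*I*√86/2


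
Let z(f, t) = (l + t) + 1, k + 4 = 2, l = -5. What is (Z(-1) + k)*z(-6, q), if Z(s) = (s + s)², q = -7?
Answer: -22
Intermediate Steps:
k = -2 (k = -4 + 2 = -2)
z(f, t) = -4 + t (z(f, t) = (-5 + t) + 1 = -4 + t)
Z(s) = 4*s² (Z(s) = (2*s)² = 4*s²)
(Z(-1) + k)*z(-6, q) = (4*(-1)² - 2)*(-4 - 7) = (4*1 - 2)*(-11) = (4 - 2)*(-11) = 2*(-11) = -22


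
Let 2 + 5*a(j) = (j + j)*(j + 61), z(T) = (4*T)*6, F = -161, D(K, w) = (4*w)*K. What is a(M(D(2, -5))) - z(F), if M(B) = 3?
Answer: 19702/5 ≈ 3940.4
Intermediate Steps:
D(K, w) = 4*K*w
z(T) = 24*T
a(j) = -⅖ + 2*j*(61 + j)/5 (a(j) = -⅖ + ((j + j)*(j + 61))/5 = -⅖ + ((2*j)*(61 + j))/5 = -⅖ + (2*j*(61 + j))/5 = -⅖ + 2*j*(61 + j)/5)
a(M(D(2, -5))) - z(F) = (-⅖ + (⅖)*3² + (122/5)*3) - 24*(-161) = (-⅖ + (⅖)*9 + 366/5) - 1*(-3864) = (-⅖ + 18/5 + 366/5) + 3864 = 382/5 + 3864 = 19702/5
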